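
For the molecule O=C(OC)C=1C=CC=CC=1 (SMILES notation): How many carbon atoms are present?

8

Count every carbon token in the SMILES (each C, including those in ring-closure positions and inside branches).
Carbon count: 8.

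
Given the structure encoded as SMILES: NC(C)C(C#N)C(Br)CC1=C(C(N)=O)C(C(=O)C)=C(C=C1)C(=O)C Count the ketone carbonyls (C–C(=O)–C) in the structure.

2

The ketone motif appears at heavy-atom positions 16, 22 in the SMILES.
Other groups present: 1 amide, 1 nitrile, 1 primary amine.
Ketone count: 2.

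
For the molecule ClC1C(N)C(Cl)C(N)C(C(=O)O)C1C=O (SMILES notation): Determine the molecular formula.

Walk through each heavy atom and fill implicit hydrogens from standard valence (C 4, N 3, O 2, S 2, halogen 1):
  atom 1: Cl (halogen, monovalent) → 0 H
  atom 2: C, bond orders sum to 3 (valence 4) → 1 H
  atom 3: C, bond orders sum to 3 (valence 4) → 1 H
  atom 4: N, bond orders sum to 1 (valence 3) → 2 H
  atom 5: C, bond orders sum to 3 (valence 4) → 1 H
  atom 6: Cl (halogen, monovalent) → 0 H
  atom 7: C, bond orders sum to 3 (valence 4) → 1 H
  atom 8: N, bond orders sum to 1 (valence 3) → 2 H
  atom 9: C, bond orders sum to 3 (valence 4) → 1 H
  atom 10: C, bond orders sum to 4 (valence 4) → 0 H
  atom 11: O, bond orders sum to 2 (valence 2) → 0 H
  atom 12: O, bond orders sum to 1 (valence 2) → 1 H
  atom 13: C, bond orders sum to 3 (valence 4) → 1 H
  atom 14: C, bond orders sum to 3 (valence 4) → 1 H
  atom 15: O, bond orders sum to 2 (valence 2) → 0 H
Totals → C:8, H:12, Cl:2, N:2, O:3.

C8H12Cl2N2O3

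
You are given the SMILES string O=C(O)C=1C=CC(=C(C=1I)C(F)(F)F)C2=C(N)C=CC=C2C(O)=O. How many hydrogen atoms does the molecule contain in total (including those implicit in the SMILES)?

9

Walk through each heavy atom and fill implicit hydrogens from standard valence (C 4, N 3, O 2, S 2, halogen 1):
  atom 1: O, bond orders sum to 2 (valence 2) → 0 H
  atom 2: C, bond orders sum to 4 (valence 4) → 0 H
  atom 3: O, bond orders sum to 1 (valence 2) → 1 H
  atom 4: C, bond orders sum to 4 (valence 4) → 0 H
  atom 5: C, bond orders sum to 3 (valence 4) → 1 H
  atom 6: C, bond orders sum to 3 (valence 4) → 1 H
  atom 7: C, bond orders sum to 4 (valence 4) → 0 H
  atom 8: C, bond orders sum to 4 (valence 4) → 0 H
  atom 9: C, bond orders sum to 4 (valence 4) → 0 H
  atom 10: I (halogen, monovalent) → 0 H
  atom 11: C, bond orders sum to 4 (valence 4) → 0 H
  atom 12: F (halogen, monovalent) → 0 H
  atom 13: F (halogen, monovalent) → 0 H
  atom 14: F (halogen, monovalent) → 0 H
  atom 15: C, bond orders sum to 4 (valence 4) → 0 H
  atom 16: C, bond orders sum to 4 (valence 4) → 0 H
  atom 17: N, bond orders sum to 1 (valence 3) → 2 H
  atom 18: C, bond orders sum to 3 (valence 4) → 1 H
  atom 19: C, bond orders sum to 3 (valence 4) → 1 H
  atom 20: C, bond orders sum to 3 (valence 4) → 1 H
  atom 21: C, bond orders sum to 4 (valence 4) → 0 H
  atom 22: C, bond orders sum to 4 (valence 4) → 0 H
  atom 23: O, bond orders sum to 1 (valence 2) → 1 H
  atom 24: O, bond orders sum to 2 (valence 2) → 0 H
Total hydrogens: 9.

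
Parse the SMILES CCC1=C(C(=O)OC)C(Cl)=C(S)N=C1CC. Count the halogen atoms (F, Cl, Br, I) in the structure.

Halogen atoms appear at heavy-atom position 10 (1×Cl).
Other groups present: 1 ester, 1 thiol.
Halogen count: 1.

1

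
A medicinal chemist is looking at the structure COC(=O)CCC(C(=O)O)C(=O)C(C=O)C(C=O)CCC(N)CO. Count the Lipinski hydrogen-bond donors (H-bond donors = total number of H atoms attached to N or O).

4

Donors: find every N or O and count the H atoms it carries.
  atom 2 (O): bond orders sum to 2 → 0 H
  atom 4 (O): bond orders sum to 2 → 0 H
  atom 9 (O): bond orders sum to 2 → 0 H
  atom 10 (O): bond orders sum to 1 → 1 H
  atom 12 (O): bond orders sum to 2 → 0 H
  atom 15 (O): bond orders sum to 2 → 0 H
  atom 18 (O): bond orders sum to 2 → 0 H
  atom 22 (N): bond orders sum to 1 → 2 H
  atom 24 (O): bond orders sum to 1 → 1 H
Lipinski HBD = 4.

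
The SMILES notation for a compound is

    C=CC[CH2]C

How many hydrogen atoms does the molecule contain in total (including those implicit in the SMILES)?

10

Walk through each heavy atom and fill implicit hydrogens from standard valence (C 4, N 3, O 2, S 2, halogen 1):
  atom 1: C, bond orders sum to 2 (valence 4) → 2 H
  atom 2: C, bond orders sum to 3 (valence 4) → 1 H
  atom 3: C, bond orders sum to 2 (valence 4) → 2 H
  atom 4: C with explicit H count 2
  atom 5: C, bond orders sum to 1 (valence 4) → 3 H
Total hydrogens: 10.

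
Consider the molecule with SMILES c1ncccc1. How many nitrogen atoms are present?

1

Scan the SMILES for N atoms (remember two-letter symbols like Cl and Br are single atoms).
Nitrogen count: 1.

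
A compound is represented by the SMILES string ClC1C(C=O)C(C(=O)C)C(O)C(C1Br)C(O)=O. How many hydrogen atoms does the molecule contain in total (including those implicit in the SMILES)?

12

Walk through each heavy atom and fill implicit hydrogens from standard valence (C 4, N 3, O 2, S 2, halogen 1):
  atom 1: Cl (halogen, monovalent) → 0 H
  atom 2: C, bond orders sum to 3 (valence 4) → 1 H
  atom 3: C, bond orders sum to 3 (valence 4) → 1 H
  atom 4: C, bond orders sum to 3 (valence 4) → 1 H
  atom 5: O, bond orders sum to 2 (valence 2) → 0 H
  atom 6: C, bond orders sum to 3 (valence 4) → 1 H
  atom 7: C, bond orders sum to 4 (valence 4) → 0 H
  atom 8: O, bond orders sum to 2 (valence 2) → 0 H
  atom 9: C, bond orders sum to 1 (valence 4) → 3 H
  atom 10: C, bond orders sum to 3 (valence 4) → 1 H
  atom 11: O, bond orders sum to 1 (valence 2) → 1 H
  atom 12: C, bond orders sum to 3 (valence 4) → 1 H
  atom 13: C, bond orders sum to 3 (valence 4) → 1 H
  atom 14: Br (halogen, monovalent) → 0 H
  atom 15: C, bond orders sum to 4 (valence 4) → 0 H
  atom 16: O, bond orders sum to 1 (valence 2) → 1 H
  atom 17: O, bond orders sum to 2 (valence 2) → 0 H
Total hydrogens: 12.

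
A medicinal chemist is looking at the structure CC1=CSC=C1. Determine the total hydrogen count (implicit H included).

Walk through each heavy atom and fill implicit hydrogens from standard valence (C 4, N 3, O 2, S 2, halogen 1):
  atom 1: C, bond orders sum to 1 (valence 4) → 3 H
  atom 2: C, bond orders sum to 4 (valence 4) → 0 H
  atom 3: C, bond orders sum to 3 (valence 4) → 1 H
  atom 4: S, bond orders sum to 2 (valence 2) → 0 H
  atom 5: C, bond orders sum to 3 (valence 4) → 1 H
  atom 6: C, bond orders sum to 3 (valence 4) → 1 H
Total hydrogens: 6.

6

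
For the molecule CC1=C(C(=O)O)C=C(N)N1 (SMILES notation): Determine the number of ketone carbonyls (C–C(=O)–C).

0

Scan the SMILES for the ketone motif — none present.
Groups that are present: 1 carboxylic acid, 1 primary amine.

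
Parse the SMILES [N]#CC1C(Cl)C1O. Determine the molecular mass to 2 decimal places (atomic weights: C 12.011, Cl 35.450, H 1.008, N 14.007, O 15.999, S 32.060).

First, the molecular formula is C4H4ClNO (counting implicit H from valence).
  C: 4 × 12.011 = 48.044
  Cl: 1 × 35.450 = 35.450
  H: 4 × 1.008 = 4.032
  N: 1 × 14.007 = 14.007
  O: 1 × 15.999 = 15.999
Sum: 4×12.011 + 1×35.450 + 4×1.008 + 1×14.007 + 1×15.999 = 117.532 → 117.53 g/mol.

117.53 g/mol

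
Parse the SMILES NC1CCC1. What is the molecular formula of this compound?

C4H9N

Walk through each heavy atom and fill implicit hydrogens from standard valence (C 4, N 3, O 2, S 2, halogen 1):
  atom 1: N, bond orders sum to 1 (valence 3) → 2 H
  atom 2: C, bond orders sum to 3 (valence 4) → 1 H
  atom 3: C, bond orders sum to 2 (valence 4) → 2 H
  atom 4: C, bond orders sum to 2 (valence 4) → 2 H
  atom 5: C, bond orders sum to 2 (valence 4) → 2 H
Totals → C:4, H:9, N:1.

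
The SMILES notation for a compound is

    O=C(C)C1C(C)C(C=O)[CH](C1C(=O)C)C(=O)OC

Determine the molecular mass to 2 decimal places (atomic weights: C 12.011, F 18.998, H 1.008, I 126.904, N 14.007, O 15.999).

254.28 g/mol

First, the molecular formula is C13H18O5 (counting implicit H from valence).
  C: 13 × 12.011 = 156.143
  H: 18 × 1.008 = 18.144
  O: 5 × 15.999 = 79.995
Sum: 13×12.011 + 18×1.008 + 5×15.999 = 254.282 → 254.28 g/mol.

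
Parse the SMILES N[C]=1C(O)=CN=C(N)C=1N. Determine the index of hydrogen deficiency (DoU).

Degree of unsaturation = (number of rings) + (number of π bonds).
Ring closures in the SMILES: 1.
π bonds: 3 double bonds (each 1 DoU) → 3 DoU from unsaturation.
Total DoU = 1 + 3 = 4.

4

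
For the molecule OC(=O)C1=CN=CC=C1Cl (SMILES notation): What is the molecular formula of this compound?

Walk through each heavy atom and fill implicit hydrogens from standard valence (C 4, N 3, O 2, S 2, halogen 1):
  atom 1: O, bond orders sum to 1 (valence 2) → 1 H
  atom 2: C, bond orders sum to 4 (valence 4) → 0 H
  atom 3: O, bond orders sum to 2 (valence 2) → 0 H
  atom 4: C, bond orders sum to 4 (valence 4) → 0 H
  atom 5: C, bond orders sum to 3 (valence 4) → 1 H
  atom 6: N, bond orders sum to 3 (valence 3) → 0 H
  atom 7: C, bond orders sum to 3 (valence 4) → 1 H
  atom 8: C, bond orders sum to 3 (valence 4) → 1 H
  atom 9: C, bond orders sum to 4 (valence 4) → 0 H
  atom 10: Cl (halogen, monovalent) → 0 H
Totals → C:6, H:4, Cl:1, N:1, O:2.
In Hill order: C6H4ClNO2.

C6H4ClNO2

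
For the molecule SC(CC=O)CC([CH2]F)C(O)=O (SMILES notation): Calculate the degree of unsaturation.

Degree of unsaturation = (number of rings) + (number of π bonds).
Ring closures in the SMILES: 0.
π bonds: 2 double bonds (each 1 DoU) → 2 DoU from unsaturation.
Total DoU = 0 + 2 = 2.

2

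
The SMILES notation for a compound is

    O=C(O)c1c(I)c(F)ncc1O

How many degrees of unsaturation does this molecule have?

Molecular formula: C6H3FINO3.
DoU = (2C + 2 + N − H − X) / 2, where X is the halogen count and O/S are ignored.
    = (2·6 + 2 + 1 − 3 − 2) / 2 = 10 / 2 = 5.

5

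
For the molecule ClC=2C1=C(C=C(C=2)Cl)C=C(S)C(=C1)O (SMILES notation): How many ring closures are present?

2

In SMILES, each pair of matching ring-closure digits denotes one ring-closing bond; the number of such bonds equals the number of independent rings.
Ring-closure bonds here: 2.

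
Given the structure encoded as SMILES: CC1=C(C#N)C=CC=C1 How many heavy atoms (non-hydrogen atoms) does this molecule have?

Every atom symbol written in the SMILES (organic subset) is one heavy atom; implicit H are not written.
Heavy atoms by element → C:8, N:1.
Total: 9.

9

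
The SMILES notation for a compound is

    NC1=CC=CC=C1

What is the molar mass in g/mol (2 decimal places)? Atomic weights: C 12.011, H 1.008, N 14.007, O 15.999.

93.13 g/mol

First, the molecular formula is C6H7N (counting implicit H from valence).
  C: 6 × 12.011 = 72.066
  H: 7 × 1.008 = 7.056
  N: 1 × 14.007 = 14.007
Sum: 6×12.011 + 7×1.008 + 1×14.007 = 93.129 → 93.13 g/mol.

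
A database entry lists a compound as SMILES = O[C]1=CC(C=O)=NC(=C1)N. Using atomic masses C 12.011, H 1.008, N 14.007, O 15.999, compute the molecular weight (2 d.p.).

First, the molecular formula is C6H6N2O2 (counting implicit H from valence).
  C: 6 × 12.011 = 72.066
  H: 6 × 1.008 = 6.048
  N: 2 × 14.007 = 28.014
  O: 2 × 15.999 = 31.998
Sum: 6×12.011 + 6×1.008 + 2×14.007 + 2×15.999 = 138.126 → 138.13 g/mol.

138.13 g/mol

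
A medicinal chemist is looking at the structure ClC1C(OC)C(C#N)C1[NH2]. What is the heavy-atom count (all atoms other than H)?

10

Every atom symbol written in the SMILES (organic subset) is one heavy atom; implicit H are not written.
Heavy atoms by element → C:6, Cl:1, N:2, O:1.
Total: 10.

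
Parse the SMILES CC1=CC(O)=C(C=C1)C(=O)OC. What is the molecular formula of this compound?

Walk through each heavy atom and fill implicit hydrogens from standard valence (C 4, N 3, O 2, S 2, halogen 1):
  atom 1: C, bond orders sum to 1 (valence 4) → 3 H
  atom 2: C, bond orders sum to 4 (valence 4) → 0 H
  atom 3: C, bond orders sum to 3 (valence 4) → 1 H
  atom 4: C, bond orders sum to 4 (valence 4) → 0 H
  atom 5: O, bond orders sum to 1 (valence 2) → 1 H
  atom 6: C, bond orders sum to 4 (valence 4) → 0 H
  atom 7: C, bond orders sum to 3 (valence 4) → 1 H
  atom 8: C, bond orders sum to 3 (valence 4) → 1 H
  atom 9: C, bond orders sum to 4 (valence 4) → 0 H
  atom 10: O, bond orders sum to 2 (valence 2) → 0 H
  atom 11: O, bond orders sum to 2 (valence 2) → 0 H
  atom 12: C, bond orders sum to 1 (valence 4) → 3 H
Totals → C:9, H:10, O:3.

C9H10O3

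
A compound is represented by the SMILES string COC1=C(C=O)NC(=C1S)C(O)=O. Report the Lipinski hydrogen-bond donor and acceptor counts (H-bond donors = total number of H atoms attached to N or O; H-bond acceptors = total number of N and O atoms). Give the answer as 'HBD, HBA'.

Donors: find every N or O and count the H atoms it carries.
  atom 2 (O): bond orders sum to 2 → 0 H
  atom 6 (O): bond orders sum to 2 → 0 H
  atom 7 (N): bond orders sum to 2 → 1 H
  atom 12 (O): bond orders sum to 1 → 1 H
  atom 13 (O): bond orders sum to 2 → 0 H
Lipinski HBD = 2.
Acceptors: N atoms = 1, O atoms = 4 → HBA = 5.

2, 5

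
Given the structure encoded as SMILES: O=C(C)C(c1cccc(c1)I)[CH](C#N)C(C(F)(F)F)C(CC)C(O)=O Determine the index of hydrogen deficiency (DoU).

Molecular formula: C17H17F3INO3.
DoU = (2C + 2 + N − H − X) / 2, where X is the halogen count and O/S are ignored.
    = (2·17 + 2 + 1 − 17 − 4) / 2 = 16 / 2 = 8.

8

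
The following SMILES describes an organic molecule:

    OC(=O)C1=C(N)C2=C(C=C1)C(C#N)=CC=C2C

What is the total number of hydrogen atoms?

Walk through each heavy atom and fill implicit hydrogens from standard valence (C 4, N 3, O 2, S 2, halogen 1):
  atom 1: O, bond orders sum to 1 (valence 2) → 1 H
  atom 2: C, bond orders sum to 4 (valence 4) → 0 H
  atom 3: O, bond orders sum to 2 (valence 2) → 0 H
  atom 4: C, bond orders sum to 4 (valence 4) → 0 H
  atom 5: C, bond orders sum to 4 (valence 4) → 0 H
  atom 6: N, bond orders sum to 1 (valence 3) → 2 H
  atom 7: C, bond orders sum to 4 (valence 4) → 0 H
  atom 8: C, bond orders sum to 4 (valence 4) → 0 H
  atom 9: C, bond orders sum to 3 (valence 4) → 1 H
  atom 10: C, bond orders sum to 3 (valence 4) → 1 H
  atom 11: C, bond orders sum to 4 (valence 4) → 0 H
  atom 12: C, bond orders sum to 4 (valence 4) → 0 H
  atom 13: N, bond orders sum to 3 (valence 3) → 0 H
  atom 14: C, bond orders sum to 3 (valence 4) → 1 H
  atom 15: C, bond orders sum to 3 (valence 4) → 1 H
  atom 16: C, bond orders sum to 4 (valence 4) → 0 H
  atom 17: C, bond orders sum to 1 (valence 4) → 3 H
Total hydrogens: 10.

10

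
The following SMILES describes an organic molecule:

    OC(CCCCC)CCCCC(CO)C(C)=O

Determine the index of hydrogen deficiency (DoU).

Molecular formula: C14H28O3.
DoU = (2C + 2 + N − H − X) / 2, where X is the halogen count and O/S are ignored.
    = (2·14 + 2 + 0 − 28 − 0) / 2 = 2 / 2 = 1.

1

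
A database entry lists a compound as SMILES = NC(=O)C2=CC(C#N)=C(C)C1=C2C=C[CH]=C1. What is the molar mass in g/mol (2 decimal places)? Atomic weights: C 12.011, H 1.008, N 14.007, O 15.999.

First, the molecular formula is C13H10N2O (counting implicit H from valence).
  C: 13 × 12.011 = 156.143
  H: 10 × 1.008 = 10.080
  N: 2 × 14.007 = 28.014
  O: 1 × 15.999 = 15.999
Sum: 13×12.011 + 10×1.008 + 2×14.007 + 1×15.999 = 210.236 → 210.24 g/mol.

210.24 g/mol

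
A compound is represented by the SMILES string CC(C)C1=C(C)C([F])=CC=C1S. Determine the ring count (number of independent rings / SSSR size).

In SMILES, each pair of matching ring-closure digits denotes one ring-closing bond; the number of such bonds equals the number of independent rings.
Ring-closure bonds here: 1.

1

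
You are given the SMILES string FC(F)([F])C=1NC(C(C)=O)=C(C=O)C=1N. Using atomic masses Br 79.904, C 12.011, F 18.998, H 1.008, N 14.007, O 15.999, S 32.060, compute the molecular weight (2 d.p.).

220.15 g/mol

First, the molecular formula is C8H7F3N2O2 (counting implicit H from valence).
  C: 8 × 12.011 = 96.088
  F: 3 × 18.998 = 56.994
  H: 7 × 1.008 = 7.056
  N: 2 × 14.007 = 28.014
  O: 2 × 15.999 = 31.998
Sum: 8×12.011 + 3×18.998 + 7×1.008 + 2×14.007 + 2×15.999 = 220.150 → 220.15 g/mol.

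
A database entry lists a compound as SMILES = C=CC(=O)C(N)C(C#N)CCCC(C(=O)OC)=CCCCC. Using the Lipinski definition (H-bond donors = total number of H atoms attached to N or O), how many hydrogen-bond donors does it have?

2

Donors: find every N or O and count the H atoms it carries.
  atom 4 (O): bond orders sum to 2 → 0 H
  atom 6 (N): bond orders sum to 1 → 2 H
  atom 9 (N): bond orders sum to 3 → 0 H
  atom 15 (O): bond orders sum to 2 → 0 H
  atom 16 (O): bond orders sum to 2 → 0 H
Lipinski HBD = 2.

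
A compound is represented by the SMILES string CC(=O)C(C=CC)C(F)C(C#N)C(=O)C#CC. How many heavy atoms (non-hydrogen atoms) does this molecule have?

Every atom symbol written in the SMILES (organic subset) is one heavy atom; implicit H are not written.
Heavy atoms by element → C:13, F:1, N:1, O:2.
Total: 17.

17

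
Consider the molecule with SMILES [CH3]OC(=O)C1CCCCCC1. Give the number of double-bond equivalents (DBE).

Degree of unsaturation = (number of rings) + (number of π bonds).
Ring closures in the SMILES: 1.
π bonds: 1 double bond (each 1 DoU) → 1 DoU from unsaturation.
Total DoU = 1 + 1 = 2.

2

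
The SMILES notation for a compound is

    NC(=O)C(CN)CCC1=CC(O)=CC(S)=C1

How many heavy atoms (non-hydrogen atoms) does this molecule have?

16

Every atom symbol written in the SMILES (organic subset) is one heavy atom; implicit H are not written.
Heavy atoms by element → C:11, N:2, O:2, S:1.
Total: 16.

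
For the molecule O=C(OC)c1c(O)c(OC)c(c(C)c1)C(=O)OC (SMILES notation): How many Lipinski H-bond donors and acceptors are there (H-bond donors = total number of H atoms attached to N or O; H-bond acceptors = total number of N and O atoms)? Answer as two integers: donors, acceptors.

Donors: find every N or O and count the H atoms it carries.
  atom 1 (O): bond orders sum to 2 → 0 H
  atom 3 (O): bond orders sum to 2 → 0 H
  atom 7 (O): bond orders sum to 1 → 1 H
  atom 9 (O): bond orders sum to 2 → 0 H
  atom 16 (O): bond orders sum to 2 → 0 H
  atom 17 (O): bond orders sum to 2 → 0 H
Lipinski HBD = 1.
Acceptors: N atoms = 0, O atoms = 6 → HBA = 6.

1, 6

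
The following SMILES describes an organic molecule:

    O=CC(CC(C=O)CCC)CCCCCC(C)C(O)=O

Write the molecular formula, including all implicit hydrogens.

C16H28O4

Walk through each heavy atom and fill implicit hydrogens from standard valence (C 4, N 3, O 2, S 2, halogen 1):
  atom 1: O, bond orders sum to 2 (valence 2) → 0 H
  atom 2: C, bond orders sum to 3 (valence 4) → 1 H
  atom 3: C, bond orders sum to 3 (valence 4) → 1 H
  atom 4: C, bond orders sum to 2 (valence 4) → 2 H
  atom 5: C, bond orders sum to 3 (valence 4) → 1 H
  atom 6: C, bond orders sum to 3 (valence 4) → 1 H
  atom 7: O, bond orders sum to 2 (valence 2) → 0 H
  atom 8: C, bond orders sum to 2 (valence 4) → 2 H
  atom 9: C, bond orders sum to 2 (valence 4) → 2 H
  atom 10: C, bond orders sum to 1 (valence 4) → 3 H
  atom 11: C, bond orders sum to 2 (valence 4) → 2 H
  atom 12: C, bond orders sum to 2 (valence 4) → 2 H
  atom 13: C, bond orders sum to 2 (valence 4) → 2 H
  atom 14: C, bond orders sum to 2 (valence 4) → 2 H
  atom 15: C, bond orders sum to 2 (valence 4) → 2 H
  atom 16: C, bond orders sum to 3 (valence 4) → 1 H
  atom 17: C, bond orders sum to 1 (valence 4) → 3 H
  atom 18: C, bond orders sum to 4 (valence 4) → 0 H
  atom 19: O, bond orders sum to 1 (valence 2) → 1 H
  atom 20: O, bond orders sum to 2 (valence 2) → 0 H
Totals → C:16, H:28, O:4.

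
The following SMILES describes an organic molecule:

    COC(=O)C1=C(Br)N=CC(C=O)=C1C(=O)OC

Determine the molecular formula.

C10H8BrNO5

Walk through each heavy atom and fill implicit hydrogens from standard valence (C 4, N 3, O 2, S 2, halogen 1):
  atom 1: C, bond orders sum to 1 (valence 4) → 3 H
  atom 2: O, bond orders sum to 2 (valence 2) → 0 H
  atom 3: C, bond orders sum to 4 (valence 4) → 0 H
  atom 4: O, bond orders sum to 2 (valence 2) → 0 H
  atom 5: C, bond orders sum to 4 (valence 4) → 0 H
  atom 6: C, bond orders sum to 4 (valence 4) → 0 H
  atom 7: Br (halogen, monovalent) → 0 H
  atom 8: N, bond orders sum to 3 (valence 3) → 0 H
  atom 9: C, bond orders sum to 3 (valence 4) → 1 H
  atom 10: C, bond orders sum to 4 (valence 4) → 0 H
  atom 11: C, bond orders sum to 3 (valence 4) → 1 H
  atom 12: O, bond orders sum to 2 (valence 2) → 0 H
  atom 13: C, bond orders sum to 4 (valence 4) → 0 H
  atom 14: C, bond orders sum to 4 (valence 4) → 0 H
  atom 15: O, bond orders sum to 2 (valence 2) → 0 H
  atom 16: O, bond orders sum to 2 (valence 2) → 0 H
  atom 17: C, bond orders sum to 1 (valence 4) → 3 H
Totals → C:10, H:8, Br:1, N:1, O:5.
In Hill order: C10H8BrNO5.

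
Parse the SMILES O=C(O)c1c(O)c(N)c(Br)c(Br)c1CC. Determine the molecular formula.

Walk through each heavy atom and fill implicit hydrogens from standard valence (C 4, N 3, O 2, S 2, halogen 1); for lowercase aromatic atoms, an aromatic c carries 1 H when it has two neighbours and 0 H with three, and aromatic n carries 0 H:
  atom 1: O, bond orders sum to 2 (valence 2) → 0 H
  atom 2: C, bond orders sum to 4 (valence 4) → 0 H
  atom 3: O, bond orders sum to 1 (valence 2) → 1 H
  atom 4: aromatic c, 3 neighbours → 0 H
  atom 5: aromatic c, 3 neighbours → 0 H
  atom 6: O, bond orders sum to 1 (valence 2) → 1 H
  atom 7: aromatic c, 3 neighbours → 0 H
  atom 8: N, bond orders sum to 1 (valence 3) → 2 H
  atom 9: aromatic c, 3 neighbours → 0 H
  atom 10: Br (halogen, monovalent) → 0 H
  atom 11: aromatic c, 3 neighbours → 0 H
  atom 12: Br (halogen, monovalent) → 0 H
  atom 13: aromatic c, 3 neighbours → 0 H
  atom 14: C, bond orders sum to 2 (valence 4) → 2 H
  atom 15: C, bond orders sum to 1 (valence 4) → 3 H
Totals → C:9, H:9, Br:2, N:1, O:3.
In Hill order: C9H9Br2NO3.

C9H9Br2NO3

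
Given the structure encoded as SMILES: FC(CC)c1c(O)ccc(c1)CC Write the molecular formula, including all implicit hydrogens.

Walk through each heavy atom and fill implicit hydrogens from standard valence (C 4, N 3, O 2, S 2, halogen 1); for lowercase aromatic atoms, an aromatic c carries 1 H when it has two neighbours and 0 H with three, and aromatic n carries 0 H:
  atom 1: F (halogen, monovalent) → 0 H
  atom 2: C, bond orders sum to 3 (valence 4) → 1 H
  atom 3: C, bond orders sum to 2 (valence 4) → 2 H
  atom 4: C, bond orders sum to 1 (valence 4) → 3 H
  atom 5: aromatic c, 3 neighbours → 0 H
  atom 6: aromatic c, 3 neighbours → 0 H
  atom 7: O, bond orders sum to 1 (valence 2) → 1 H
  atom 8: aromatic c, 2 neighbours → 1 H
  atom 9: aromatic c, 2 neighbours → 1 H
  atom 10: aromatic c, 3 neighbours → 0 H
  atom 11: aromatic c, 2 neighbours → 1 H
  atom 12: C, bond orders sum to 2 (valence 4) → 2 H
  atom 13: C, bond orders sum to 1 (valence 4) → 3 H
Totals → C:11, H:15, F:1, O:1.
In Hill order: C11H15FO.

C11H15FO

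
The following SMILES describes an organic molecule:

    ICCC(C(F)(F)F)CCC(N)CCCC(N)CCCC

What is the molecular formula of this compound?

Walk through each heavy atom and fill implicit hydrogens from standard valence (C 4, N 3, O 2, S 2, halogen 1):
  atom 1: I (halogen, monovalent) → 0 H
  atom 2: C, bond orders sum to 2 (valence 4) → 2 H
  atom 3: C, bond orders sum to 2 (valence 4) → 2 H
  atom 4: C, bond orders sum to 3 (valence 4) → 1 H
  atom 5: C, bond orders sum to 4 (valence 4) → 0 H
  atom 6: F (halogen, monovalent) → 0 H
  atom 7: F (halogen, monovalent) → 0 H
  atom 8: F (halogen, monovalent) → 0 H
  atom 9: C, bond orders sum to 2 (valence 4) → 2 H
  atom 10: C, bond orders sum to 2 (valence 4) → 2 H
  atom 11: C, bond orders sum to 3 (valence 4) → 1 H
  atom 12: N, bond orders sum to 1 (valence 3) → 2 H
  atom 13: C, bond orders sum to 2 (valence 4) → 2 H
  atom 14: C, bond orders sum to 2 (valence 4) → 2 H
  atom 15: C, bond orders sum to 2 (valence 4) → 2 H
  atom 16: C, bond orders sum to 3 (valence 4) → 1 H
  atom 17: N, bond orders sum to 1 (valence 3) → 2 H
  atom 18: C, bond orders sum to 2 (valence 4) → 2 H
  atom 19: C, bond orders sum to 2 (valence 4) → 2 H
  atom 20: C, bond orders sum to 2 (valence 4) → 2 H
  atom 21: C, bond orders sum to 1 (valence 4) → 3 H
Totals → C:15, H:30, F:3, I:1, N:2.
In Hill order: C15H30F3IN2.

C15H30F3IN2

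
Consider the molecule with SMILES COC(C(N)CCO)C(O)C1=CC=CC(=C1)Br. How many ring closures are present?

1

In SMILES, each pair of matching ring-closure digits denotes one ring-closing bond; the number of such bonds equals the number of independent rings.
Ring-closure bonds here: 1.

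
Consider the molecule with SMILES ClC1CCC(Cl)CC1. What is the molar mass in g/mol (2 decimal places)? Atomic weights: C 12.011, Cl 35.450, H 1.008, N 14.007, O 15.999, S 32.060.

First, the molecular formula is C6H10Cl2 (counting implicit H from valence).
  C: 6 × 12.011 = 72.066
  Cl: 2 × 35.450 = 70.900
  H: 10 × 1.008 = 10.080
Sum: 6×12.011 + 2×35.450 + 10×1.008 = 153.046 → 153.05 g/mol.

153.05 g/mol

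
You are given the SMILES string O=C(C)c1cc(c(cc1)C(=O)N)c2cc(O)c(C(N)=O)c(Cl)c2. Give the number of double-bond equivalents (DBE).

11

Molecular formula: C16H13ClN2O4.
DoU = (2C + 2 + N − H − X) / 2, where X is the halogen count and O/S are ignored.
    = (2·16 + 2 + 2 − 13 − 1) / 2 = 22 / 2 = 11.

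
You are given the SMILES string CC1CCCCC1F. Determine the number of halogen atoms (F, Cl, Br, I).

Halogen atoms appear at heavy-atom position 8 (1×F).
Halogen count: 1.

1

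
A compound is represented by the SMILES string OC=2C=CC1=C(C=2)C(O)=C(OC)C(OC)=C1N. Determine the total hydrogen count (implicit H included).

13

Walk through each heavy atom and fill implicit hydrogens from standard valence (C 4, N 3, O 2, S 2, halogen 1):
  atom 1: O, bond orders sum to 1 (valence 2) → 1 H
  atom 2: C, bond orders sum to 4 (valence 4) → 0 H
  atom 3: C, bond orders sum to 3 (valence 4) → 1 H
  atom 4: C, bond orders sum to 3 (valence 4) → 1 H
  atom 5: C, bond orders sum to 4 (valence 4) → 0 H
  atom 6: C, bond orders sum to 4 (valence 4) → 0 H
  atom 7: C, bond orders sum to 3 (valence 4) → 1 H
  atom 8: C, bond orders sum to 4 (valence 4) → 0 H
  atom 9: O, bond orders sum to 1 (valence 2) → 1 H
  atom 10: C, bond orders sum to 4 (valence 4) → 0 H
  atom 11: O, bond orders sum to 2 (valence 2) → 0 H
  atom 12: C, bond orders sum to 1 (valence 4) → 3 H
  atom 13: C, bond orders sum to 4 (valence 4) → 0 H
  atom 14: O, bond orders sum to 2 (valence 2) → 0 H
  atom 15: C, bond orders sum to 1 (valence 4) → 3 H
  atom 16: C, bond orders sum to 4 (valence 4) → 0 H
  atom 17: N, bond orders sum to 1 (valence 3) → 2 H
Total hydrogens: 13.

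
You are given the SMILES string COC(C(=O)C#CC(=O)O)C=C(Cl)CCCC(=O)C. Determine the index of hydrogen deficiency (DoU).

6

Molecular formula: C13H15ClO5.
DoU = (2C + 2 + N − H − X) / 2, where X is the halogen count and O/S are ignored.
    = (2·13 + 2 + 0 − 15 − 1) / 2 = 12 / 2 = 6.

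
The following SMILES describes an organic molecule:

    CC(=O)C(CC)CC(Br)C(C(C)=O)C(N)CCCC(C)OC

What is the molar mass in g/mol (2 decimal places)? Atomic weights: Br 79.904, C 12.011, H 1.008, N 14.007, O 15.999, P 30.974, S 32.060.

First, the molecular formula is C17H32BrNO3 (counting implicit H from valence).
  Br: 1 × 79.904 = 79.904
  C: 17 × 12.011 = 204.187
  H: 32 × 1.008 = 32.256
  N: 1 × 14.007 = 14.007
  O: 3 × 15.999 = 47.997
Sum: 1×79.904 + 17×12.011 + 32×1.008 + 1×14.007 + 3×15.999 = 378.351 → 378.35 g/mol.

378.35 g/mol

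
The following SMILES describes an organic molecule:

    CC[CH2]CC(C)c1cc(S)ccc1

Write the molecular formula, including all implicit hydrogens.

Walk through each heavy atom and fill implicit hydrogens from standard valence (C 4, N 3, O 2, S 2, halogen 1); for lowercase aromatic atoms, an aromatic c carries 1 H when it has two neighbours and 0 H with three, and aromatic n carries 0 H:
  atom 1: C, bond orders sum to 1 (valence 4) → 3 H
  atom 2: C, bond orders sum to 2 (valence 4) → 2 H
  atom 3: C with explicit H count 2
  atom 4: C, bond orders sum to 2 (valence 4) → 2 H
  atom 5: C, bond orders sum to 3 (valence 4) → 1 H
  atom 6: C, bond orders sum to 1 (valence 4) → 3 H
  atom 7: aromatic c, 3 neighbours → 0 H
  atom 8: aromatic c, 2 neighbours → 1 H
  atom 9: aromatic c, 3 neighbours → 0 H
  atom 10: S, bond orders sum to 1 (valence 2) → 1 H
  atom 11: aromatic c, 2 neighbours → 1 H
  atom 12: aromatic c, 2 neighbours → 1 H
  atom 13: aromatic c, 2 neighbours → 1 H
Totals → C:12, H:18, S:1.
In Hill order: C12H18S.

C12H18S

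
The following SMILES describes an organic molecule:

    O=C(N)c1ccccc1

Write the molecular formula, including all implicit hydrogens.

C7H7NO

Walk through each heavy atom and fill implicit hydrogens from standard valence (C 4, N 3, O 2, S 2, halogen 1); for lowercase aromatic atoms, an aromatic c carries 1 H when it has two neighbours and 0 H with three, and aromatic n carries 0 H:
  atom 1: O, bond orders sum to 2 (valence 2) → 0 H
  atom 2: C, bond orders sum to 4 (valence 4) → 0 H
  atom 3: N, bond orders sum to 1 (valence 3) → 2 H
  atom 4: aromatic c, 3 neighbours → 0 H
  atom 5: aromatic c, 2 neighbours → 1 H
  atom 6: aromatic c, 2 neighbours → 1 H
  atom 7: aromatic c, 2 neighbours → 1 H
  atom 8: aromatic c, 2 neighbours → 1 H
  atom 9: aromatic c, 2 neighbours → 1 H
Totals → C:7, H:7, N:1, O:1.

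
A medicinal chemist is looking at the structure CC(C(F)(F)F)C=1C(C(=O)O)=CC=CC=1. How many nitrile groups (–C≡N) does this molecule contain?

Scan the SMILES for the nitrile motif — none present.
Groups that are present: 1 carboxylic acid.

0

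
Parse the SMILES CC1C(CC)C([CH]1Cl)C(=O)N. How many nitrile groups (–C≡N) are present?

Scan the SMILES for the nitrile motif — none present.
Groups that are present: 1 amide.

0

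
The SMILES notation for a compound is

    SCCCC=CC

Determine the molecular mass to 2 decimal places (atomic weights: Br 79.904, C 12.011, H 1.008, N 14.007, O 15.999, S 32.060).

First, the molecular formula is C6H12S (counting implicit H from valence).
  C: 6 × 12.011 = 72.066
  H: 12 × 1.008 = 12.096
  S: 1 × 32.060 = 32.060
Sum: 6×12.011 + 12×1.008 + 1×32.060 = 116.222 → 116.22 g/mol.

116.22 g/mol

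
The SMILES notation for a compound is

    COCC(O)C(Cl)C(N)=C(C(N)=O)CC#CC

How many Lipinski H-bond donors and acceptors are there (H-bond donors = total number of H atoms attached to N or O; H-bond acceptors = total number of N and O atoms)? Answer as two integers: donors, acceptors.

5, 5

Donors: find every N or O and count the H atoms it carries.
  atom 2 (O): bond orders sum to 2 → 0 H
  atom 5 (O): bond orders sum to 1 → 1 H
  atom 9 (N): bond orders sum to 1 → 2 H
  atom 12 (N): bond orders sum to 1 → 2 H
  atom 13 (O): bond orders sum to 2 → 0 H
Lipinski HBD = 5.
Acceptors: N atoms = 2, O atoms = 3 → HBA = 5.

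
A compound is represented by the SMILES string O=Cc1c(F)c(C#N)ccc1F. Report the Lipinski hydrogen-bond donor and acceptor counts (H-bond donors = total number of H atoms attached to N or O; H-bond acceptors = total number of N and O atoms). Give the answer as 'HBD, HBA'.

0, 2

Donors: find every N or O and count the H atoms it carries.
  atom 1 (O): bond orders sum to 2 → 0 H
  atom 8 (N): bond orders sum to 3 → 0 H
Lipinski HBD = 0.
Acceptors: N atoms = 1, O atoms = 1 → HBA = 2.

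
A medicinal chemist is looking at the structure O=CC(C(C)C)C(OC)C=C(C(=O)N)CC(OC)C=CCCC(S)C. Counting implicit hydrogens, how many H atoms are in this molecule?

Walk through each heavy atom and fill implicit hydrogens from standard valence (C 4, N 3, O 2, S 2, halogen 1):
  atom 1: O, bond orders sum to 2 (valence 2) → 0 H
  atom 2: C, bond orders sum to 3 (valence 4) → 1 H
  atom 3: C, bond orders sum to 3 (valence 4) → 1 H
  atom 4: C, bond orders sum to 3 (valence 4) → 1 H
  atom 5: C, bond orders sum to 1 (valence 4) → 3 H
  atom 6: C, bond orders sum to 1 (valence 4) → 3 H
  atom 7: C, bond orders sum to 3 (valence 4) → 1 H
  atom 8: O, bond orders sum to 2 (valence 2) → 0 H
  atom 9: C, bond orders sum to 1 (valence 4) → 3 H
  atom 10: C, bond orders sum to 3 (valence 4) → 1 H
  atom 11: C, bond orders sum to 4 (valence 4) → 0 H
  atom 12: C, bond orders sum to 4 (valence 4) → 0 H
  atom 13: O, bond orders sum to 2 (valence 2) → 0 H
  atom 14: N, bond orders sum to 1 (valence 3) → 2 H
  atom 15: C, bond orders sum to 2 (valence 4) → 2 H
  atom 16: C, bond orders sum to 3 (valence 4) → 1 H
  atom 17: O, bond orders sum to 2 (valence 2) → 0 H
  atom 18: C, bond orders sum to 1 (valence 4) → 3 H
  atom 19: C, bond orders sum to 3 (valence 4) → 1 H
  atom 20: C, bond orders sum to 3 (valence 4) → 1 H
  atom 21: C, bond orders sum to 2 (valence 4) → 2 H
  atom 22: C, bond orders sum to 2 (valence 4) → 2 H
  atom 23: C, bond orders sum to 3 (valence 4) → 1 H
  atom 24: S, bond orders sum to 1 (valence 2) → 1 H
  atom 25: C, bond orders sum to 1 (valence 4) → 3 H
Total hydrogens: 33.

33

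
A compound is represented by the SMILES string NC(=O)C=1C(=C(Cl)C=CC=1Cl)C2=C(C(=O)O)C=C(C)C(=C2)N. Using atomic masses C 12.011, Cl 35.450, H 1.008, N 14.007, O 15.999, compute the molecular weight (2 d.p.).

First, the molecular formula is C15H12Cl2N2O3 (counting implicit H from valence).
  C: 15 × 12.011 = 180.165
  Cl: 2 × 35.450 = 70.900
  H: 12 × 1.008 = 12.096
  N: 2 × 14.007 = 28.014
  O: 3 × 15.999 = 47.997
Sum: 15×12.011 + 2×35.450 + 12×1.008 + 2×14.007 + 3×15.999 = 339.172 → 339.17 g/mol.

339.17 g/mol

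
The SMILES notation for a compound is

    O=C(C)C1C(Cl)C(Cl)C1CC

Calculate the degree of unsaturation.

Molecular formula: C8H12Cl2O.
DoU = (2C + 2 + N − H − X) / 2, where X is the halogen count and O/S are ignored.
    = (2·8 + 2 + 0 − 12 − 2) / 2 = 4 / 2 = 2.

2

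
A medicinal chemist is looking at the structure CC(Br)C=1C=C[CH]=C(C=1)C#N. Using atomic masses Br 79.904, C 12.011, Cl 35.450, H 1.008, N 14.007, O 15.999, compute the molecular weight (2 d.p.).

210.07 g/mol

First, the molecular formula is C9H8BrN (counting implicit H from valence).
  Br: 1 × 79.904 = 79.904
  C: 9 × 12.011 = 108.099
  H: 8 × 1.008 = 8.064
  N: 1 × 14.007 = 14.007
Sum: 1×79.904 + 9×12.011 + 8×1.008 + 1×14.007 = 210.074 → 210.07 g/mol.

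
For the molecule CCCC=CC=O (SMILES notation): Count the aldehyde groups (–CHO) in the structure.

1

The aldehyde motif appears at heavy-atom position 6 in the SMILES.
Other groups present: 1 alkene.
Aldehyde count: 1.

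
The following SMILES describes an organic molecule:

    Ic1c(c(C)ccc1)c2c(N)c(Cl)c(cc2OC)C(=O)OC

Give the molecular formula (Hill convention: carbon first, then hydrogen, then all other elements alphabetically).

Walk through each heavy atom and fill implicit hydrogens from standard valence (C 4, N 3, O 2, S 2, halogen 1); for lowercase aromatic atoms, an aromatic c carries 1 H when it has two neighbours and 0 H with three, and aromatic n carries 0 H:
  atom 1: I (halogen, monovalent) → 0 H
  atom 2: aromatic c, 3 neighbours → 0 H
  atom 3: aromatic c, 3 neighbours → 0 H
  atom 4: aromatic c, 3 neighbours → 0 H
  atom 5: C, bond orders sum to 1 (valence 4) → 3 H
  atom 6: aromatic c, 2 neighbours → 1 H
  atom 7: aromatic c, 2 neighbours → 1 H
  atom 8: aromatic c, 2 neighbours → 1 H
  atom 9: aromatic c, 3 neighbours → 0 H
  atom 10: aromatic c, 3 neighbours → 0 H
  atom 11: N, bond orders sum to 1 (valence 3) → 2 H
  atom 12: aromatic c, 3 neighbours → 0 H
  atom 13: Cl (halogen, monovalent) → 0 H
  atom 14: aromatic c, 3 neighbours → 0 H
  atom 15: aromatic c, 2 neighbours → 1 H
  atom 16: aromatic c, 3 neighbours → 0 H
  atom 17: O, bond orders sum to 2 (valence 2) → 0 H
  atom 18: C, bond orders sum to 1 (valence 4) → 3 H
  atom 19: C, bond orders sum to 4 (valence 4) → 0 H
  atom 20: O, bond orders sum to 2 (valence 2) → 0 H
  atom 21: O, bond orders sum to 2 (valence 2) → 0 H
  atom 22: C, bond orders sum to 1 (valence 4) → 3 H
Totals → C:16, H:15, Cl:1, I:1, N:1, O:3.

C16H15ClINO3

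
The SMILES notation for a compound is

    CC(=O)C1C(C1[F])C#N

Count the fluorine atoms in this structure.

1

Scan the SMILES for F atoms (remember two-letter symbols like Cl and Br are single atoms).
Fluorine count: 1.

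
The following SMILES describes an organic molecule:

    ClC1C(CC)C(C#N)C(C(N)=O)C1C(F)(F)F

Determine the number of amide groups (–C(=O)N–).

The amide motif appears at heavy-atom position 10 in the SMILES.
Other groups present: 1 nitrile.
Amide count: 1.

1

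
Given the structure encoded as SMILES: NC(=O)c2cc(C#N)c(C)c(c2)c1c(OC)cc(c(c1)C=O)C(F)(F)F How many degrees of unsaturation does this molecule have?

Molecular formula: C18H13F3N2O3.
DoU = (2C + 2 + N − H − X) / 2, where X is the halogen count and O/S are ignored.
    = (2·18 + 2 + 2 − 13 − 3) / 2 = 24 / 2 = 12.

12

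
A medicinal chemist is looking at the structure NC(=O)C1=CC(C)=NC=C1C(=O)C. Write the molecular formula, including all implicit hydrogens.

C9H10N2O2

Walk through each heavy atom and fill implicit hydrogens from standard valence (C 4, N 3, O 2, S 2, halogen 1):
  atom 1: N, bond orders sum to 1 (valence 3) → 2 H
  atom 2: C, bond orders sum to 4 (valence 4) → 0 H
  atom 3: O, bond orders sum to 2 (valence 2) → 0 H
  atom 4: C, bond orders sum to 4 (valence 4) → 0 H
  atom 5: C, bond orders sum to 3 (valence 4) → 1 H
  atom 6: C, bond orders sum to 4 (valence 4) → 0 H
  atom 7: C, bond orders sum to 1 (valence 4) → 3 H
  atom 8: N, bond orders sum to 3 (valence 3) → 0 H
  atom 9: C, bond orders sum to 3 (valence 4) → 1 H
  atom 10: C, bond orders sum to 4 (valence 4) → 0 H
  atom 11: C, bond orders sum to 4 (valence 4) → 0 H
  atom 12: O, bond orders sum to 2 (valence 2) → 0 H
  atom 13: C, bond orders sum to 1 (valence 4) → 3 H
Totals → C:9, H:10, N:2, O:2.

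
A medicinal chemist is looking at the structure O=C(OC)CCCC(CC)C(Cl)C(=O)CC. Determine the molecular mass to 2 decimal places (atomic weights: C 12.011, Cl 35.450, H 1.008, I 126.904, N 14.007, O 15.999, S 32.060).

First, the molecular formula is C12H21ClO3 (counting implicit H from valence).
  C: 12 × 12.011 = 144.132
  Cl: 1 × 35.450 = 35.450
  H: 21 × 1.008 = 21.168
  O: 3 × 15.999 = 47.997
Sum: 12×12.011 + 1×35.450 + 21×1.008 + 3×15.999 = 248.747 → 248.75 g/mol.

248.75 g/mol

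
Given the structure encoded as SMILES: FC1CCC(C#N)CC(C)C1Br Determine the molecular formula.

Walk through each heavy atom and fill implicit hydrogens from standard valence (C 4, N 3, O 2, S 2, halogen 1):
  atom 1: F (halogen, monovalent) → 0 H
  atom 2: C, bond orders sum to 3 (valence 4) → 1 H
  atom 3: C, bond orders sum to 2 (valence 4) → 2 H
  atom 4: C, bond orders sum to 2 (valence 4) → 2 H
  atom 5: C, bond orders sum to 3 (valence 4) → 1 H
  atom 6: C, bond orders sum to 4 (valence 4) → 0 H
  atom 7: N, bond orders sum to 3 (valence 3) → 0 H
  atom 8: C, bond orders sum to 2 (valence 4) → 2 H
  atom 9: C, bond orders sum to 3 (valence 4) → 1 H
  atom 10: C, bond orders sum to 1 (valence 4) → 3 H
  atom 11: C, bond orders sum to 3 (valence 4) → 1 H
  atom 12: Br (halogen, monovalent) → 0 H
Totals → C:9, H:13, Br:1, F:1, N:1.
In Hill order: C9H13BrFN.

C9H13BrFN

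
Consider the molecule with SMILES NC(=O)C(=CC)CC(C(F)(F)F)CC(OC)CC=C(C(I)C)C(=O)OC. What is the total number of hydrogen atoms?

Walk through each heavy atom and fill implicit hydrogens from standard valence (C 4, N 3, O 2, S 2, halogen 1):
  atom 1: N, bond orders sum to 1 (valence 3) → 2 H
  atom 2: C, bond orders sum to 4 (valence 4) → 0 H
  atom 3: O, bond orders sum to 2 (valence 2) → 0 H
  atom 4: C, bond orders sum to 4 (valence 4) → 0 H
  atom 5: C, bond orders sum to 3 (valence 4) → 1 H
  atom 6: C, bond orders sum to 1 (valence 4) → 3 H
  atom 7: C, bond orders sum to 2 (valence 4) → 2 H
  atom 8: C, bond orders sum to 3 (valence 4) → 1 H
  atom 9: C, bond orders sum to 4 (valence 4) → 0 H
  atom 10: F (halogen, monovalent) → 0 H
  atom 11: F (halogen, monovalent) → 0 H
  atom 12: F (halogen, monovalent) → 0 H
  atom 13: C, bond orders sum to 2 (valence 4) → 2 H
  atom 14: C, bond orders sum to 3 (valence 4) → 1 H
  atom 15: O, bond orders sum to 2 (valence 2) → 0 H
  atom 16: C, bond orders sum to 1 (valence 4) → 3 H
  atom 17: C, bond orders sum to 2 (valence 4) → 2 H
  atom 18: C, bond orders sum to 3 (valence 4) → 1 H
  atom 19: C, bond orders sum to 4 (valence 4) → 0 H
  atom 20: C, bond orders sum to 3 (valence 4) → 1 H
  atom 21: I (halogen, monovalent) → 0 H
  atom 22: C, bond orders sum to 1 (valence 4) → 3 H
  atom 23: C, bond orders sum to 4 (valence 4) → 0 H
  atom 24: O, bond orders sum to 2 (valence 2) → 0 H
  atom 25: O, bond orders sum to 2 (valence 2) → 0 H
  atom 26: C, bond orders sum to 1 (valence 4) → 3 H
Total hydrogens: 25.

25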